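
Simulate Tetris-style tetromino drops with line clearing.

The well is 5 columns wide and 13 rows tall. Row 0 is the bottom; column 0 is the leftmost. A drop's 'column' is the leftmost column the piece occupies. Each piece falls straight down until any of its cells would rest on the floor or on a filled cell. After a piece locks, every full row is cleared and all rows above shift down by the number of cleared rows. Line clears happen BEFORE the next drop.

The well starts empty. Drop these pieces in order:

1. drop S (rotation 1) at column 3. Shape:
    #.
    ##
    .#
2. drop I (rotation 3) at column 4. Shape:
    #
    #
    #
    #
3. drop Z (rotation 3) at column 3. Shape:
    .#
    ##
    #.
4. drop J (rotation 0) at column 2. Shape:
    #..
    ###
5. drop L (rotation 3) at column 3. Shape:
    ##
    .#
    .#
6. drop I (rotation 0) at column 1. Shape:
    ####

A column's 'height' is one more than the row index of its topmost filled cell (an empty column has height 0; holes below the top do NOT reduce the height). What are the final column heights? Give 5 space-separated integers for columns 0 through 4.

Answer: 0 13 13 13 13

Derivation:
Drop 1: S rot1 at col 3 lands with bottom-row=0; cleared 0 line(s) (total 0); column heights now [0 0 0 3 2], max=3
Drop 2: I rot3 at col 4 lands with bottom-row=2; cleared 0 line(s) (total 0); column heights now [0 0 0 3 6], max=6
Drop 3: Z rot3 at col 3 lands with bottom-row=5; cleared 0 line(s) (total 0); column heights now [0 0 0 7 8], max=8
Drop 4: J rot0 at col 2 lands with bottom-row=8; cleared 0 line(s) (total 0); column heights now [0 0 10 9 9], max=10
Drop 5: L rot3 at col 3 lands with bottom-row=9; cleared 0 line(s) (total 0); column heights now [0 0 10 12 12], max=12
Drop 6: I rot0 at col 1 lands with bottom-row=12; cleared 0 line(s) (total 0); column heights now [0 13 13 13 13], max=13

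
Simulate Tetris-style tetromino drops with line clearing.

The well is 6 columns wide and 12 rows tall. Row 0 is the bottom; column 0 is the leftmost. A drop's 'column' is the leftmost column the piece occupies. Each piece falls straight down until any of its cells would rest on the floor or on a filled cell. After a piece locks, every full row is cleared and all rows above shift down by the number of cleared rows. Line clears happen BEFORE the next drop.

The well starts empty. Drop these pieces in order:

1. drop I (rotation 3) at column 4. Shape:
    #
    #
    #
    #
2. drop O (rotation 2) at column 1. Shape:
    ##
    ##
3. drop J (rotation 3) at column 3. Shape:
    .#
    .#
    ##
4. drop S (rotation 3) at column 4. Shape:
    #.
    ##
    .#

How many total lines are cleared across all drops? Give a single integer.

Answer: 0

Derivation:
Drop 1: I rot3 at col 4 lands with bottom-row=0; cleared 0 line(s) (total 0); column heights now [0 0 0 0 4 0], max=4
Drop 2: O rot2 at col 1 lands with bottom-row=0; cleared 0 line(s) (total 0); column heights now [0 2 2 0 4 0], max=4
Drop 3: J rot3 at col 3 lands with bottom-row=4; cleared 0 line(s) (total 0); column heights now [0 2 2 5 7 0], max=7
Drop 4: S rot3 at col 4 lands with bottom-row=6; cleared 0 line(s) (total 0); column heights now [0 2 2 5 9 8], max=9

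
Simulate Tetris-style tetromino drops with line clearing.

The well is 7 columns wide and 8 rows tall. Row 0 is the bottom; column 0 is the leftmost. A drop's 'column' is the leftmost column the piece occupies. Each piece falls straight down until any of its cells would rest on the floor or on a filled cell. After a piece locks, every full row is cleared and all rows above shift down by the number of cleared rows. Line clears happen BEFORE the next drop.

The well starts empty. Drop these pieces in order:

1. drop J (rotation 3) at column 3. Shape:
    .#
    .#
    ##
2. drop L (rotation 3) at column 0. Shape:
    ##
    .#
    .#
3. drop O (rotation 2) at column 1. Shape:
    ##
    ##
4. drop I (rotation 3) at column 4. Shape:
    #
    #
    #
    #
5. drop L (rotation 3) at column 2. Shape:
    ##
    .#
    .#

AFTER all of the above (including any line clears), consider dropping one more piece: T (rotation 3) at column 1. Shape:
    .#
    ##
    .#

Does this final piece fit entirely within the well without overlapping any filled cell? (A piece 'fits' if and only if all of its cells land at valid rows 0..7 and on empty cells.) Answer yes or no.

Answer: no

Derivation:
Drop 1: J rot3 at col 3 lands with bottom-row=0; cleared 0 line(s) (total 0); column heights now [0 0 0 1 3 0 0], max=3
Drop 2: L rot3 at col 0 lands with bottom-row=0; cleared 0 line(s) (total 0); column heights now [3 3 0 1 3 0 0], max=3
Drop 3: O rot2 at col 1 lands with bottom-row=3; cleared 0 line(s) (total 0); column heights now [3 5 5 1 3 0 0], max=5
Drop 4: I rot3 at col 4 lands with bottom-row=3; cleared 0 line(s) (total 0); column heights now [3 5 5 1 7 0 0], max=7
Drop 5: L rot3 at col 2 lands with bottom-row=3; cleared 0 line(s) (total 0); column heights now [3 5 6 6 7 0 0], max=7
Test piece T rot3 at col 1 (width 2): heights before test = [3 5 6 6 7 0 0]; fits = False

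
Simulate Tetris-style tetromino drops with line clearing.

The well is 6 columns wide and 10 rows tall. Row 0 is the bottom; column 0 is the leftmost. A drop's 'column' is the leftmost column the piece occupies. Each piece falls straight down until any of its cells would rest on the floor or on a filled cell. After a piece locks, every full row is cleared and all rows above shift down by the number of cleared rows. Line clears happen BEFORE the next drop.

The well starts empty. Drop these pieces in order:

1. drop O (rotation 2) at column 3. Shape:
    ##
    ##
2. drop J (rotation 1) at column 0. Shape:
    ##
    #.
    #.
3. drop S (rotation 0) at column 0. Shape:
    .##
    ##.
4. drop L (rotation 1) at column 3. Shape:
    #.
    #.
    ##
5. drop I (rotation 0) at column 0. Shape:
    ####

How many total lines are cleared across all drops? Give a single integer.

Answer: 0

Derivation:
Drop 1: O rot2 at col 3 lands with bottom-row=0; cleared 0 line(s) (total 0); column heights now [0 0 0 2 2 0], max=2
Drop 2: J rot1 at col 0 lands with bottom-row=0; cleared 0 line(s) (total 0); column heights now [3 3 0 2 2 0], max=3
Drop 3: S rot0 at col 0 lands with bottom-row=3; cleared 0 line(s) (total 0); column heights now [4 5 5 2 2 0], max=5
Drop 4: L rot1 at col 3 lands with bottom-row=2; cleared 0 line(s) (total 0); column heights now [4 5 5 5 3 0], max=5
Drop 5: I rot0 at col 0 lands with bottom-row=5; cleared 0 line(s) (total 0); column heights now [6 6 6 6 3 0], max=6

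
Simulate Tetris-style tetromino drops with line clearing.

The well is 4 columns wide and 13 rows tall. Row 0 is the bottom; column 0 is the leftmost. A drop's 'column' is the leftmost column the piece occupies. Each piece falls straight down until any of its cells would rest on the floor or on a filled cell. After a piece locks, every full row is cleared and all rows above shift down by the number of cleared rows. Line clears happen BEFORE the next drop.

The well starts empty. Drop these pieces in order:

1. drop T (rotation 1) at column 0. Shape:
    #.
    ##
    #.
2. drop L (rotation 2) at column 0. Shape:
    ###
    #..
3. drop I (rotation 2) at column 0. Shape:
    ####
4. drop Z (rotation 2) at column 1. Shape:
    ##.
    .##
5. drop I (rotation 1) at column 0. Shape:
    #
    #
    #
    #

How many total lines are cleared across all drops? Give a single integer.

Drop 1: T rot1 at col 0 lands with bottom-row=0; cleared 0 line(s) (total 0); column heights now [3 2 0 0], max=3
Drop 2: L rot2 at col 0 lands with bottom-row=3; cleared 0 line(s) (total 0); column heights now [5 5 5 0], max=5
Drop 3: I rot2 at col 0 lands with bottom-row=5; cleared 1 line(s) (total 1); column heights now [5 5 5 0], max=5
Drop 4: Z rot2 at col 1 lands with bottom-row=5; cleared 0 line(s) (total 1); column heights now [5 7 7 6], max=7
Drop 5: I rot1 at col 0 lands with bottom-row=5; cleared 0 line(s) (total 1); column heights now [9 7 7 6], max=9

Answer: 1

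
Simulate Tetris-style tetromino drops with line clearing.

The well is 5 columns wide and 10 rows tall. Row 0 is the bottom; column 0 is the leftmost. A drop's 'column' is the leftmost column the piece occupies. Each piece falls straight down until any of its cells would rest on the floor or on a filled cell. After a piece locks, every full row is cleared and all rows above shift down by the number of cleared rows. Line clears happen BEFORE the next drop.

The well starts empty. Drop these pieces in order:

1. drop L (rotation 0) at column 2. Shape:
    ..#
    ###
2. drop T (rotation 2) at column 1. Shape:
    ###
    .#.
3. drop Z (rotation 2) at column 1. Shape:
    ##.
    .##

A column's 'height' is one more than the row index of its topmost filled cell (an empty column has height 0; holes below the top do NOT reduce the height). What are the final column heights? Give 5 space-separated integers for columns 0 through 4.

Drop 1: L rot0 at col 2 lands with bottom-row=0; cleared 0 line(s) (total 0); column heights now [0 0 1 1 2], max=2
Drop 2: T rot2 at col 1 lands with bottom-row=1; cleared 0 line(s) (total 0); column heights now [0 3 3 3 2], max=3
Drop 3: Z rot2 at col 1 lands with bottom-row=3; cleared 0 line(s) (total 0); column heights now [0 5 5 4 2], max=5

Answer: 0 5 5 4 2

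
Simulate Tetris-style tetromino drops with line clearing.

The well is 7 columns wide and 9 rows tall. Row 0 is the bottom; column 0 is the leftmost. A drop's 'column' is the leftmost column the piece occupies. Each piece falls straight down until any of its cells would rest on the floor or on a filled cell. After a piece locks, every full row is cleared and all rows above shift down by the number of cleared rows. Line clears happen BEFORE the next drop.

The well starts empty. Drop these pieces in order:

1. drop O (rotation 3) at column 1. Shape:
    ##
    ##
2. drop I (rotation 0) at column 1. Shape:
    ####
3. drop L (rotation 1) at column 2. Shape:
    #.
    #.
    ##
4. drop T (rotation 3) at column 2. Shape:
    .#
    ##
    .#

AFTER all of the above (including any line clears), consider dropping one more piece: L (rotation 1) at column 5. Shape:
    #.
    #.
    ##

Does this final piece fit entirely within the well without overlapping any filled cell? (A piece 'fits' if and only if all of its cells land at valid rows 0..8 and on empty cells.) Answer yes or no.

Drop 1: O rot3 at col 1 lands with bottom-row=0; cleared 0 line(s) (total 0); column heights now [0 2 2 0 0 0 0], max=2
Drop 2: I rot0 at col 1 lands with bottom-row=2; cleared 0 line(s) (total 0); column heights now [0 3 3 3 3 0 0], max=3
Drop 3: L rot1 at col 2 lands with bottom-row=3; cleared 0 line(s) (total 0); column heights now [0 3 6 4 3 0 0], max=6
Drop 4: T rot3 at col 2 lands with bottom-row=5; cleared 0 line(s) (total 0); column heights now [0 3 7 8 3 0 0], max=8
Test piece L rot1 at col 5 (width 2): heights before test = [0 3 7 8 3 0 0]; fits = True

Answer: yes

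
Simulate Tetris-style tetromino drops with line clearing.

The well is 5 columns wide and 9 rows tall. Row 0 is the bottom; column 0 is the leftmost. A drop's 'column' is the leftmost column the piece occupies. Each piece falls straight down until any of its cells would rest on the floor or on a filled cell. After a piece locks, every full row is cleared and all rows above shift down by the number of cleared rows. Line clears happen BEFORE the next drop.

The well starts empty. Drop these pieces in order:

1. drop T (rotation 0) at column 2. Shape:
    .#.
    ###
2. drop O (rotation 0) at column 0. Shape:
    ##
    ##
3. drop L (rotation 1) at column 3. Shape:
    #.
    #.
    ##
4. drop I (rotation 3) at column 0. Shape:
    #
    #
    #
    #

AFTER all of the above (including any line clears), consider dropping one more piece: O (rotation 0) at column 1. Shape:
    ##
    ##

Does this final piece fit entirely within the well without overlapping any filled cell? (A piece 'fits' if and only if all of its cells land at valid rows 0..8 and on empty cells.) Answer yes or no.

Drop 1: T rot0 at col 2 lands with bottom-row=0; cleared 0 line(s) (total 0); column heights now [0 0 1 2 1], max=2
Drop 2: O rot0 at col 0 lands with bottom-row=0; cleared 1 line(s) (total 1); column heights now [1 1 0 1 0], max=1
Drop 3: L rot1 at col 3 lands with bottom-row=1; cleared 0 line(s) (total 1); column heights now [1 1 0 4 2], max=4
Drop 4: I rot3 at col 0 lands with bottom-row=1; cleared 0 line(s) (total 1); column heights now [5 1 0 4 2], max=5
Test piece O rot0 at col 1 (width 2): heights before test = [5 1 0 4 2]; fits = True

Answer: yes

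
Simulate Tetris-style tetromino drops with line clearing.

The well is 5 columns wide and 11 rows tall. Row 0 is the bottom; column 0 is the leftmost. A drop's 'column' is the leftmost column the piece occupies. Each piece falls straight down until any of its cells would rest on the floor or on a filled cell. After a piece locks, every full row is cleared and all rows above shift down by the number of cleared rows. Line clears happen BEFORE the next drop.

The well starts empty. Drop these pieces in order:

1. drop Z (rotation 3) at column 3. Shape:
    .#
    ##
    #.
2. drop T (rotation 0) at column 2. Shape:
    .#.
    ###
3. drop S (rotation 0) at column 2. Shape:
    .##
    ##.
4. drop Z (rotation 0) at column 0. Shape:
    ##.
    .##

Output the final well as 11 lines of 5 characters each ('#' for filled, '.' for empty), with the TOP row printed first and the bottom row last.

Answer: .....
.....
.....
##...
.####
..##.
...#.
..###
....#
...##
...#.

Derivation:
Drop 1: Z rot3 at col 3 lands with bottom-row=0; cleared 0 line(s) (total 0); column heights now [0 0 0 2 3], max=3
Drop 2: T rot0 at col 2 lands with bottom-row=3; cleared 0 line(s) (total 0); column heights now [0 0 4 5 4], max=5
Drop 3: S rot0 at col 2 lands with bottom-row=5; cleared 0 line(s) (total 0); column heights now [0 0 6 7 7], max=7
Drop 4: Z rot0 at col 0 lands with bottom-row=6; cleared 0 line(s) (total 0); column heights now [8 8 7 7 7], max=8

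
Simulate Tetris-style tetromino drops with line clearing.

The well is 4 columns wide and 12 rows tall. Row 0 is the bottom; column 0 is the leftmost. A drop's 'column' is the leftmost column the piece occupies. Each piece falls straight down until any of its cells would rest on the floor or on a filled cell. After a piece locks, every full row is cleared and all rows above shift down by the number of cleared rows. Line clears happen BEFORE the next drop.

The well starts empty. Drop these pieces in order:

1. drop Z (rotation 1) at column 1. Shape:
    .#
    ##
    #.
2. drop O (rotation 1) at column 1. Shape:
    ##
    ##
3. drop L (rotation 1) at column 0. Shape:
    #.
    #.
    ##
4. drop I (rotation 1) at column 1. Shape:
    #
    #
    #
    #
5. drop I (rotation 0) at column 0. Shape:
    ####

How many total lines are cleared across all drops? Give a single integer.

Answer: 1

Derivation:
Drop 1: Z rot1 at col 1 lands with bottom-row=0; cleared 0 line(s) (total 0); column heights now [0 2 3 0], max=3
Drop 2: O rot1 at col 1 lands with bottom-row=3; cleared 0 line(s) (total 0); column heights now [0 5 5 0], max=5
Drop 3: L rot1 at col 0 lands with bottom-row=5; cleared 0 line(s) (total 0); column heights now [8 6 5 0], max=8
Drop 4: I rot1 at col 1 lands with bottom-row=6; cleared 0 line(s) (total 0); column heights now [8 10 5 0], max=10
Drop 5: I rot0 at col 0 lands with bottom-row=10; cleared 1 line(s) (total 1); column heights now [8 10 5 0], max=10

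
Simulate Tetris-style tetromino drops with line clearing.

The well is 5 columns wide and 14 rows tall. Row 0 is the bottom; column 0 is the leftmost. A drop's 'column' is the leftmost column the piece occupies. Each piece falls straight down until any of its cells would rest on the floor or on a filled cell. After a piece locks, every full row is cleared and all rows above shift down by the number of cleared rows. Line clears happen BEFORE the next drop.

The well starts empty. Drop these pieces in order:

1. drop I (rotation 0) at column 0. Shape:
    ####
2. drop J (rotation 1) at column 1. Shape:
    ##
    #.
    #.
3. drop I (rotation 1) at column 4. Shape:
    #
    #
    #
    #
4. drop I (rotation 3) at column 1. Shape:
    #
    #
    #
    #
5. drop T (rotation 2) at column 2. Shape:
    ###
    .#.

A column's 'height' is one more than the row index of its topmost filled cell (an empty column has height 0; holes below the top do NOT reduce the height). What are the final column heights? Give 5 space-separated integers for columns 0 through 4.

Answer: 0 7 4 4 4

Derivation:
Drop 1: I rot0 at col 0 lands with bottom-row=0; cleared 0 line(s) (total 0); column heights now [1 1 1 1 0], max=1
Drop 2: J rot1 at col 1 lands with bottom-row=1; cleared 0 line(s) (total 0); column heights now [1 4 4 1 0], max=4
Drop 3: I rot1 at col 4 lands with bottom-row=0; cleared 1 line(s) (total 1); column heights now [0 3 3 0 3], max=3
Drop 4: I rot3 at col 1 lands with bottom-row=3; cleared 0 line(s) (total 1); column heights now [0 7 3 0 3], max=7
Drop 5: T rot2 at col 2 lands with bottom-row=2; cleared 0 line(s) (total 1); column heights now [0 7 4 4 4], max=7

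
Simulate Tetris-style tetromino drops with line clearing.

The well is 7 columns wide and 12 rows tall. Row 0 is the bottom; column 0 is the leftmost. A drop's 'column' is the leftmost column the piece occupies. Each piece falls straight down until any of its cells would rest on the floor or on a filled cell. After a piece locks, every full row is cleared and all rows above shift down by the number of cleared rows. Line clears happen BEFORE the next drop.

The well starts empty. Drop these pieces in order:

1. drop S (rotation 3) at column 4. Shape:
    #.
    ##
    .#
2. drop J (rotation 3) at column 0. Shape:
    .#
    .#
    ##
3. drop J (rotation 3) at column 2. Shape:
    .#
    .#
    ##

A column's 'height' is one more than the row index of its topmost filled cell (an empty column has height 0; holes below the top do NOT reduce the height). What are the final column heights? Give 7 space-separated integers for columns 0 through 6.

Answer: 1 3 1 3 3 2 0

Derivation:
Drop 1: S rot3 at col 4 lands with bottom-row=0; cleared 0 line(s) (total 0); column heights now [0 0 0 0 3 2 0], max=3
Drop 2: J rot3 at col 0 lands with bottom-row=0; cleared 0 line(s) (total 0); column heights now [1 3 0 0 3 2 0], max=3
Drop 3: J rot3 at col 2 lands with bottom-row=0; cleared 0 line(s) (total 0); column heights now [1 3 1 3 3 2 0], max=3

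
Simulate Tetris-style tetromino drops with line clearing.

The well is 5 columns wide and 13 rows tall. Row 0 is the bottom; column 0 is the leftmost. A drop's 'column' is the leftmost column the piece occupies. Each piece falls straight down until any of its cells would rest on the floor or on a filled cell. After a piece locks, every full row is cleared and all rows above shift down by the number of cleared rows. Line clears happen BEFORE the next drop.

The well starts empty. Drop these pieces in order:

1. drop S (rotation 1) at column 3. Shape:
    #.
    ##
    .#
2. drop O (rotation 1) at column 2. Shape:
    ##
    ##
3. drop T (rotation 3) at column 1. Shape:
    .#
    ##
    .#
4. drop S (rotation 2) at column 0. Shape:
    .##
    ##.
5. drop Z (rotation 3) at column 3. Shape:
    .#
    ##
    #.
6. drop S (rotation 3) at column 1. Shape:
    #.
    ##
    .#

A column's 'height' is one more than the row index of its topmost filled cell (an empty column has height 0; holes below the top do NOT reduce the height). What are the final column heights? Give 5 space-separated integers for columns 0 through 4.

Answer: 8 12 11 7 8

Derivation:
Drop 1: S rot1 at col 3 lands with bottom-row=0; cleared 0 line(s) (total 0); column heights now [0 0 0 3 2], max=3
Drop 2: O rot1 at col 2 lands with bottom-row=3; cleared 0 line(s) (total 0); column heights now [0 0 5 5 2], max=5
Drop 3: T rot3 at col 1 lands with bottom-row=5; cleared 0 line(s) (total 0); column heights now [0 7 8 5 2], max=8
Drop 4: S rot2 at col 0 lands with bottom-row=7; cleared 0 line(s) (total 0); column heights now [8 9 9 5 2], max=9
Drop 5: Z rot3 at col 3 lands with bottom-row=5; cleared 0 line(s) (total 0); column heights now [8 9 9 7 8], max=9
Drop 6: S rot3 at col 1 lands with bottom-row=9; cleared 0 line(s) (total 0); column heights now [8 12 11 7 8], max=12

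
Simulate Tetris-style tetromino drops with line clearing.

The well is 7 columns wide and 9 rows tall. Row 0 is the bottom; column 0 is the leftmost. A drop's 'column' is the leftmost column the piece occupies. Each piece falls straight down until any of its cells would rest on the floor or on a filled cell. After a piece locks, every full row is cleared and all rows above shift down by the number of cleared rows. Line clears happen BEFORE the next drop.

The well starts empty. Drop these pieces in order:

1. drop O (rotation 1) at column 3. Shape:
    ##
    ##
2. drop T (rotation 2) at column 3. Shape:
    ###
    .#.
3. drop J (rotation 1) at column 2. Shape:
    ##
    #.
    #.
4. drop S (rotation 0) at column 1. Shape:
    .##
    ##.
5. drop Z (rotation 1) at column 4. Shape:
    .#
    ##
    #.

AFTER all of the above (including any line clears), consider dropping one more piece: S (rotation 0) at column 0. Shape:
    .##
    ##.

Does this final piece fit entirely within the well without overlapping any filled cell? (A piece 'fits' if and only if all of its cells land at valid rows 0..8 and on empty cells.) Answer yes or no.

Drop 1: O rot1 at col 3 lands with bottom-row=0; cleared 0 line(s) (total 0); column heights now [0 0 0 2 2 0 0], max=2
Drop 2: T rot2 at col 3 lands with bottom-row=2; cleared 0 line(s) (total 0); column heights now [0 0 0 4 4 4 0], max=4
Drop 3: J rot1 at col 2 lands with bottom-row=2; cleared 0 line(s) (total 0); column heights now [0 0 5 5 4 4 0], max=5
Drop 4: S rot0 at col 1 lands with bottom-row=5; cleared 0 line(s) (total 0); column heights now [0 6 7 7 4 4 0], max=7
Drop 5: Z rot1 at col 4 lands with bottom-row=4; cleared 0 line(s) (total 0); column heights now [0 6 7 7 6 7 0], max=7
Test piece S rot0 at col 0 (width 3): heights before test = [0 6 7 7 6 7 0]; fits = True

Answer: yes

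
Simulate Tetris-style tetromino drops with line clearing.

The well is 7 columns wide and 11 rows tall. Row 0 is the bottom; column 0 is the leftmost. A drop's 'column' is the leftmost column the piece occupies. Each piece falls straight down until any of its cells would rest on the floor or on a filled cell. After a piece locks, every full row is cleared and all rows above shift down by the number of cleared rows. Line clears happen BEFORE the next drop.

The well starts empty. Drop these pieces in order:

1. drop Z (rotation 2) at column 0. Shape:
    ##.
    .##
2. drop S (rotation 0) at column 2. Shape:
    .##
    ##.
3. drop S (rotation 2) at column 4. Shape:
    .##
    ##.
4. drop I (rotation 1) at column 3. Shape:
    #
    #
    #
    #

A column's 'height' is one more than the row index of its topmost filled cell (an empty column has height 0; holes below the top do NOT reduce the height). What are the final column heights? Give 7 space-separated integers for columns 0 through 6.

Answer: 2 2 2 7 4 5 5

Derivation:
Drop 1: Z rot2 at col 0 lands with bottom-row=0; cleared 0 line(s) (total 0); column heights now [2 2 1 0 0 0 0], max=2
Drop 2: S rot0 at col 2 lands with bottom-row=1; cleared 0 line(s) (total 0); column heights now [2 2 2 3 3 0 0], max=3
Drop 3: S rot2 at col 4 lands with bottom-row=3; cleared 0 line(s) (total 0); column heights now [2 2 2 3 4 5 5], max=5
Drop 4: I rot1 at col 3 lands with bottom-row=3; cleared 0 line(s) (total 0); column heights now [2 2 2 7 4 5 5], max=7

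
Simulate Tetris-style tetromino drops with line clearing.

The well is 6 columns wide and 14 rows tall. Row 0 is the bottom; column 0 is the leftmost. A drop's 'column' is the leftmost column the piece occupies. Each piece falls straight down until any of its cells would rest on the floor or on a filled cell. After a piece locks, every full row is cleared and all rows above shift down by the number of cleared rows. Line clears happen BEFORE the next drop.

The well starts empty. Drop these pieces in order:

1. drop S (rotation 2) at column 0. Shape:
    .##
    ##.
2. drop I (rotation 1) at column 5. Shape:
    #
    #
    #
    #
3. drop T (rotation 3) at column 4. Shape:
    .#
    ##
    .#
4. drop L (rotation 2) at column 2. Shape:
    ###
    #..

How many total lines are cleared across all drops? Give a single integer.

Drop 1: S rot2 at col 0 lands with bottom-row=0; cleared 0 line(s) (total 0); column heights now [1 2 2 0 0 0], max=2
Drop 2: I rot1 at col 5 lands with bottom-row=0; cleared 0 line(s) (total 0); column heights now [1 2 2 0 0 4], max=4
Drop 3: T rot3 at col 4 lands with bottom-row=4; cleared 0 line(s) (total 0); column heights now [1 2 2 0 6 7], max=7
Drop 4: L rot2 at col 2 lands with bottom-row=5; cleared 0 line(s) (total 0); column heights now [1 2 7 7 7 7], max=7

Answer: 0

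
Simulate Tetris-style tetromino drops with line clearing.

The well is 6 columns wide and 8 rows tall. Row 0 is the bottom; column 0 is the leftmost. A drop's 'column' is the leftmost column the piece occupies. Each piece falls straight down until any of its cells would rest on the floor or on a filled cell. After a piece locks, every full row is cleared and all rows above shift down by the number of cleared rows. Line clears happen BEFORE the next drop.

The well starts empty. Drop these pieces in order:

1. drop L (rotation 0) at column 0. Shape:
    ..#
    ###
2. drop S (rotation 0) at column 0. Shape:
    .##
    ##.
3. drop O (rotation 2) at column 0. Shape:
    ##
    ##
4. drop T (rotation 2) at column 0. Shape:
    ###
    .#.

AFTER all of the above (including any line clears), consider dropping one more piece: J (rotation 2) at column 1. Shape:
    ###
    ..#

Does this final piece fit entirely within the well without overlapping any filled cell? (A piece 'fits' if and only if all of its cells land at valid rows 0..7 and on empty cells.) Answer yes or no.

Answer: yes

Derivation:
Drop 1: L rot0 at col 0 lands with bottom-row=0; cleared 0 line(s) (total 0); column heights now [1 1 2 0 0 0], max=2
Drop 2: S rot0 at col 0 lands with bottom-row=1; cleared 0 line(s) (total 0); column heights now [2 3 3 0 0 0], max=3
Drop 3: O rot2 at col 0 lands with bottom-row=3; cleared 0 line(s) (total 0); column heights now [5 5 3 0 0 0], max=5
Drop 4: T rot2 at col 0 lands with bottom-row=5; cleared 0 line(s) (total 0); column heights now [7 7 7 0 0 0], max=7
Test piece J rot2 at col 1 (width 3): heights before test = [7 7 7 0 0 0]; fits = True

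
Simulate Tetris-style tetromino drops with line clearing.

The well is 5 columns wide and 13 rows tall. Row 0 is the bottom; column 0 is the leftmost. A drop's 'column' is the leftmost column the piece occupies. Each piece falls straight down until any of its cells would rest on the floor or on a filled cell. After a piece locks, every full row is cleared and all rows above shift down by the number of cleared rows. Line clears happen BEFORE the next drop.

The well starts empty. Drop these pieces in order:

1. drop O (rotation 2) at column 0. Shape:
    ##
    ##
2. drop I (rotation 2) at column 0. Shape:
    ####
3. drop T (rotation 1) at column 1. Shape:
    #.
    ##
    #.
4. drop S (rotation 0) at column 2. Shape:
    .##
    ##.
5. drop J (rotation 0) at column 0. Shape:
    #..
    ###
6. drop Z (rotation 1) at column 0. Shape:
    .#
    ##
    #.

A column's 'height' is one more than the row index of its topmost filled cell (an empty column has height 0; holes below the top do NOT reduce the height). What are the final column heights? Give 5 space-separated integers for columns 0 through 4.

Answer: 9 10 6 6 0

Derivation:
Drop 1: O rot2 at col 0 lands with bottom-row=0; cleared 0 line(s) (total 0); column heights now [2 2 0 0 0], max=2
Drop 2: I rot2 at col 0 lands with bottom-row=2; cleared 0 line(s) (total 0); column heights now [3 3 3 3 0], max=3
Drop 3: T rot1 at col 1 lands with bottom-row=3; cleared 0 line(s) (total 0); column heights now [3 6 5 3 0], max=6
Drop 4: S rot0 at col 2 lands with bottom-row=5; cleared 0 line(s) (total 0); column heights now [3 6 6 7 7], max=7
Drop 5: J rot0 at col 0 lands with bottom-row=6; cleared 1 line(s) (total 1); column heights now [7 6 6 6 0], max=7
Drop 6: Z rot1 at col 0 lands with bottom-row=7; cleared 0 line(s) (total 1); column heights now [9 10 6 6 0], max=10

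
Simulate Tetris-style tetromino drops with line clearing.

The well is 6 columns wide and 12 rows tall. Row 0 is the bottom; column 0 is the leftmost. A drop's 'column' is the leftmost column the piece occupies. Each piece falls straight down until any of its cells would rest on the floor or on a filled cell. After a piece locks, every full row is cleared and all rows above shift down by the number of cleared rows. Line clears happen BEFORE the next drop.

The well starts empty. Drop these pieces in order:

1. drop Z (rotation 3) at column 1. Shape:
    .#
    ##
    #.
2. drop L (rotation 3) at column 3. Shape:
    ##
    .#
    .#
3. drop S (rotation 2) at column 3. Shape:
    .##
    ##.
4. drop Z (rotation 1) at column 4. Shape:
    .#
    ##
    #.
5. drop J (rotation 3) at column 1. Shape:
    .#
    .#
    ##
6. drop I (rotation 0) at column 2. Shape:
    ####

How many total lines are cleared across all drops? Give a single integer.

Drop 1: Z rot3 at col 1 lands with bottom-row=0; cleared 0 line(s) (total 0); column heights now [0 2 3 0 0 0], max=3
Drop 2: L rot3 at col 3 lands with bottom-row=0; cleared 0 line(s) (total 0); column heights now [0 2 3 3 3 0], max=3
Drop 3: S rot2 at col 3 lands with bottom-row=3; cleared 0 line(s) (total 0); column heights now [0 2 3 4 5 5], max=5
Drop 4: Z rot1 at col 4 lands with bottom-row=5; cleared 0 line(s) (total 0); column heights now [0 2 3 4 7 8], max=8
Drop 5: J rot3 at col 1 lands with bottom-row=3; cleared 0 line(s) (total 0); column heights now [0 4 6 4 7 8], max=8
Drop 6: I rot0 at col 2 lands with bottom-row=8; cleared 0 line(s) (total 0); column heights now [0 4 9 9 9 9], max=9

Answer: 0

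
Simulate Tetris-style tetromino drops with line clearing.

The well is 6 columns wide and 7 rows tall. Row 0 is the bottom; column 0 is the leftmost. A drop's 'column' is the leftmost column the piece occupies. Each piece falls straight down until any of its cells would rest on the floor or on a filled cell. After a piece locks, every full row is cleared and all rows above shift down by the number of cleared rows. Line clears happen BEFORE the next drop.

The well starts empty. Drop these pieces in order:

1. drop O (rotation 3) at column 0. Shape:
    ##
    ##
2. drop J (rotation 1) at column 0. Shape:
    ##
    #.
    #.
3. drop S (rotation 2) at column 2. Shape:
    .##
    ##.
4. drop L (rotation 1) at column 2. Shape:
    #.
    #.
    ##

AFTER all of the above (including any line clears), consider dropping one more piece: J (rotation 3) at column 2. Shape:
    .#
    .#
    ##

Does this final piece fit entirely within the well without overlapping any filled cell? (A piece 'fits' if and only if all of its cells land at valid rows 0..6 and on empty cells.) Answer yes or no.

Drop 1: O rot3 at col 0 lands with bottom-row=0; cleared 0 line(s) (total 0); column heights now [2 2 0 0 0 0], max=2
Drop 2: J rot1 at col 0 lands with bottom-row=2; cleared 0 line(s) (total 0); column heights now [5 5 0 0 0 0], max=5
Drop 3: S rot2 at col 2 lands with bottom-row=0; cleared 0 line(s) (total 0); column heights now [5 5 1 2 2 0], max=5
Drop 4: L rot1 at col 2 lands with bottom-row=2; cleared 0 line(s) (total 0); column heights now [5 5 5 3 2 0], max=5
Test piece J rot3 at col 2 (width 2): heights before test = [5 5 5 3 2 0]; fits = False

Answer: no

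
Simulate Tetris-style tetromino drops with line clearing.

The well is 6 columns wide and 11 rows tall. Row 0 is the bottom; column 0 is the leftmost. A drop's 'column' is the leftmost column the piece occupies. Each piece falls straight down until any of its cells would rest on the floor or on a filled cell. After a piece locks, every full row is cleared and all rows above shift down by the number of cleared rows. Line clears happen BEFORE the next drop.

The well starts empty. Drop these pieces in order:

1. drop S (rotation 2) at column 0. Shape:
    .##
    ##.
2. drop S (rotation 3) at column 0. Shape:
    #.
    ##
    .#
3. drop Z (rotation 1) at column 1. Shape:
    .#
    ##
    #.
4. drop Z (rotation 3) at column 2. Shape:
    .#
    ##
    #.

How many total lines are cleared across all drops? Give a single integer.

Answer: 0

Derivation:
Drop 1: S rot2 at col 0 lands with bottom-row=0; cleared 0 line(s) (total 0); column heights now [1 2 2 0 0 0], max=2
Drop 2: S rot3 at col 0 lands with bottom-row=2; cleared 0 line(s) (total 0); column heights now [5 4 2 0 0 0], max=5
Drop 3: Z rot1 at col 1 lands with bottom-row=4; cleared 0 line(s) (total 0); column heights now [5 6 7 0 0 0], max=7
Drop 4: Z rot3 at col 2 lands with bottom-row=7; cleared 0 line(s) (total 0); column heights now [5 6 9 10 0 0], max=10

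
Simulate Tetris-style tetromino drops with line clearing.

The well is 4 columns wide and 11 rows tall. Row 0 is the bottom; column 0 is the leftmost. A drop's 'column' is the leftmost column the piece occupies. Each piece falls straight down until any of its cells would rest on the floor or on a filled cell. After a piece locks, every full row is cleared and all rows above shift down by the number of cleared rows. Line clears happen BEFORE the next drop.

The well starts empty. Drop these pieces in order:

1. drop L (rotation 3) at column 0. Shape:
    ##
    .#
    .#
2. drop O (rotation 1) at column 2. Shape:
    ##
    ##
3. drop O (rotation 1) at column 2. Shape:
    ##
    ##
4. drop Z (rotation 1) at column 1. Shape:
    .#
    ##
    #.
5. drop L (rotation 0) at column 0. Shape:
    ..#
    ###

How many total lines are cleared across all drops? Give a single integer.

Answer: 1

Derivation:
Drop 1: L rot3 at col 0 lands with bottom-row=0; cleared 0 line(s) (total 0); column heights now [3 3 0 0], max=3
Drop 2: O rot1 at col 2 lands with bottom-row=0; cleared 0 line(s) (total 0); column heights now [3 3 2 2], max=3
Drop 3: O rot1 at col 2 lands with bottom-row=2; cleared 1 line(s) (total 1); column heights now [0 2 3 3], max=3
Drop 4: Z rot1 at col 1 lands with bottom-row=2; cleared 0 line(s) (total 1); column heights now [0 4 5 3], max=5
Drop 5: L rot0 at col 0 lands with bottom-row=5; cleared 0 line(s) (total 1); column heights now [6 6 7 3], max=7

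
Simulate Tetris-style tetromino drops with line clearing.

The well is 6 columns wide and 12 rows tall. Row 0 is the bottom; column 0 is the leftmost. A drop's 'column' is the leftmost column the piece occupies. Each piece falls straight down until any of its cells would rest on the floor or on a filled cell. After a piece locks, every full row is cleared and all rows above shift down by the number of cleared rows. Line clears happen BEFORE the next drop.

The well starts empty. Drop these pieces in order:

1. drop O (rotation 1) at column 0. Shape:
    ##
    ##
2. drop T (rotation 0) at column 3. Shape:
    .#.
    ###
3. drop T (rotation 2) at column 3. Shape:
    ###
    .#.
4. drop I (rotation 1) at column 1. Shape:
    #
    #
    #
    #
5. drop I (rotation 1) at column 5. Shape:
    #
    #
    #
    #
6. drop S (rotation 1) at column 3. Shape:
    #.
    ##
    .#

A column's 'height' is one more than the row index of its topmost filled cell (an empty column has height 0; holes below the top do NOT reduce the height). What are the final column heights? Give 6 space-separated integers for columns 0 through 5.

Answer: 2 6 0 7 6 8

Derivation:
Drop 1: O rot1 at col 0 lands with bottom-row=0; cleared 0 line(s) (total 0); column heights now [2 2 0 0 0 0], max=2
Drop 2: T rot0 at col 3 lands with bottom-row=0; cleared 0 line(s) (total 0); column heights now [2 2 0 1 2 1], max=2
Drop 3: T rot2 at col 3 lands with bottom-row=2; cleared 0 line(s) (total 0); column heights now [2 2 0 4 4 4], max=4
Drop 4: I rot1 at col 1 lands with bottom-row=2; cleared 0 line(s) (total 0); column heights now [2 6 0 4 4 4], max=6
Drop 5: I rot1 at col 5 lands with bottom-row=4; cleared 0 line(s) (total 0); column heights now [2 6 0 4 4 8], max=8
Drop 6: S rot1 at col 3 lands with bottom-row=4; cleared 0 line(s) (total 0); column heights now [2 6 0 7 6 8], max=8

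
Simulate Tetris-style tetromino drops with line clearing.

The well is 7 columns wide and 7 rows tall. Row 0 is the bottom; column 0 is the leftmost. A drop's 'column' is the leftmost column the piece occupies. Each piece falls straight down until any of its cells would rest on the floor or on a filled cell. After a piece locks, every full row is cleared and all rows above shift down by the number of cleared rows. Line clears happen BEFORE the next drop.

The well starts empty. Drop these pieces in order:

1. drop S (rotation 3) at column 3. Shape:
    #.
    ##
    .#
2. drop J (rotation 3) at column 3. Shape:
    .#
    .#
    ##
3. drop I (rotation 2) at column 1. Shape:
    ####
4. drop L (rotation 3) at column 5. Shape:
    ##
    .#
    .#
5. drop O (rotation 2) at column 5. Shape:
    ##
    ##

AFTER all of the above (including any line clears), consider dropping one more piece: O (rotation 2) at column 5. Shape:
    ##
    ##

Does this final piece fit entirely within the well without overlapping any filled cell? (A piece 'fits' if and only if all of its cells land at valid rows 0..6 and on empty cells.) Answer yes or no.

Answer: yes

Derivation:
Drop 1: S rot3 at col 3 lands with bottom-row=0; cleared 0 line(s) (total 0); column heights now [0 0 0 3 2 0 0], max=3
Drop 2: J rot3 at col 3 lands with bottom-row=3; cleared 0 line(s) (total 0); column heights now [0 0 0 4 6 0 0], max=6
Drop 3: I rot2 at col 1 lands with bottom-row=6; cleared 0 line(s) (total 0); column heights now [0 7 7 7 7 0 0], max=7
Drop 4: L rot3 at col 5 lands with bottom-row=0; cleared 0 line(s) (total 0); column heights now [0 7 7 7 7 3 3], max=7
Drop 5: O rot2 at col 5 lands with bottom-row=3; cleared 0 line(s) (total 0); column heights now [0 7 7 7 7 5 5], max=7
Test piece O rot2 at col 5 (width 2): heights before test = [0 7 7 7 7 5 5]; fits = True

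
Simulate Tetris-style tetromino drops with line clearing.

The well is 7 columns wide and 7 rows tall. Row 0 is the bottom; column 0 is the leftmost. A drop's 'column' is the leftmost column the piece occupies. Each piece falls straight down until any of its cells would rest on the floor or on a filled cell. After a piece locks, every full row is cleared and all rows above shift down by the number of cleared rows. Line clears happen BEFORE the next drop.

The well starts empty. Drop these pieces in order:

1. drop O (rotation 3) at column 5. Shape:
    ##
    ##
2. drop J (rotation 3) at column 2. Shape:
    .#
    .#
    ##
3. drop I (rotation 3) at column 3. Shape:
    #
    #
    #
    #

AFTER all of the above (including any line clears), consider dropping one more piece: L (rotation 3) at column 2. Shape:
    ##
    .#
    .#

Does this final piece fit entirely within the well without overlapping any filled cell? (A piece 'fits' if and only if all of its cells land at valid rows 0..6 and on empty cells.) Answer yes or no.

Answer: no

Derivation:
Drop 1: O rot3 at col 5 lands with bottom-row=0; cleared 0 line(s) (total 0); column heights now [0 0 0 0 0 2 2], max=2
Drop 2: J rot3 at col 2 lands with bottom-row=0; cleared 0 line(s) (total 0); column heights now [0 0 1 3 0 2 2], max=3
Drop 3: I rot3 at col 3 lands with bottom-row=3; cleared 0 line(s) (total 0); column heights now [0 0 1 7 0 2 2], max=7
Test piece L rot3 at col 2 (width 2): heights before test = [0 0 1 7 0 2 2]; fits = False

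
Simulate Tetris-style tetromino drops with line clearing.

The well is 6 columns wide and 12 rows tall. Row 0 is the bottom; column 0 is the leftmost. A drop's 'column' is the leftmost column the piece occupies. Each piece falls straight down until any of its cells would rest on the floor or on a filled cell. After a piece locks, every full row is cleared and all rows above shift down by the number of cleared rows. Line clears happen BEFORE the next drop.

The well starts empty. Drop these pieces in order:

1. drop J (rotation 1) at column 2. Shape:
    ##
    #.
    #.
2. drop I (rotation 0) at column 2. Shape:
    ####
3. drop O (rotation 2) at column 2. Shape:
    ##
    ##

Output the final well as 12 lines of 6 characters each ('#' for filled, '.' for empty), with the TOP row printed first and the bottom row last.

Drop 1: J rot1 at col 2 lands with bottom-row=0; cleared 0 line(s) (total 0); column heights now [0 0 3 3 0 0], max=3
Drop 2: I rot0 at col 2 lands with bottom-row=3; cleared 0 line(s) (total 0); column heights now [0 0 4 4 4 4], max=4
Drop 3: O rot2 at col 2 lands with bottom-row=4; cleared 0 line(s) (total 0); column heights now [0 0 6 6 4 4], max=6

Answer: ......
......
......
......
......
......
..##..
..##..
..####
..##..
..#...
..#...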